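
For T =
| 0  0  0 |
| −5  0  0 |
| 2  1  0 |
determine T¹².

T is strictly triangular, hence nilpotent: T³ = 0, so T¹² = 0.

[[0, 0, 0], [0, 0, 0], [0, 0, 0]]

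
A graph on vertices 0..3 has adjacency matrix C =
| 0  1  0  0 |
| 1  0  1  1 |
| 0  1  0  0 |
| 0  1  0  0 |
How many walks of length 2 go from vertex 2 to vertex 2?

1

The number of length-2 walks from vertex 2 to vertex 2 is entry (2,2) of C², where C is the adjacency matrix.
C² = [[1, 0, 1, 1], [0, 3, 0, 0], [1, 0, 1, 1], [1, 0, 1, 1]]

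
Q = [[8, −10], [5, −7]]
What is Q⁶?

[[1394, −1330], [665, −601]]

tr Q = 1 and det Q = −6, so the characteristic polynomial is λ² − (1)λ + (−6) with roots 3 and −2.
Eigenvectors give P = [[−2, 1], [−1, 1]] with P⁻¹ = [[−1, 1], [−1, 2]], and Q = P·diag(3, −2)·P⁻¹.
Then Q⁶ = P·diag(729, 64)·P⁻¹ = [[−1458, 64], [−729, 64]] · [[−1, 1], [−1, 2]] = [[1394, −1330], [665, −601]].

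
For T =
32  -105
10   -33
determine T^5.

tr T = -1 and det T = -6, so the characteristic polynomial is λ² − (-1)λ + (-6) with roots 2 and -3.
Eigenvectors give P = [[7, 3], [2, 1]] with P⁻¹ = [[1, -3], [-2, 7]], and T = P·diag(2, -3)·P⁻¹.
Then T^5 = P·diag(32, -243)·P⁻¹ = [[224, -729], [64, -243]] · [[1, -3], [-2, 7]] = [[1682, -5775], [550, -1893]].

[[1682, -5775], [550, -1893]]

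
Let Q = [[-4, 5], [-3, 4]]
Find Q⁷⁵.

[[-4, 5], [-3, 4]]

Q² = I (check: tr Q = 0 and det Q = -1), so Q⁷⁵ = Q since 75 is odd.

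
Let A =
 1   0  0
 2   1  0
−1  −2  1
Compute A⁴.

[[1, 0, 0], [8, 1, 0], [−28, −8, 1]]

A = I + N where N = [[0, 0, 0], [2, 0, 0], [−1, −2, 0]] is strictly lower-triangular, so N³ = 0.
(I + N)⁴ = I + 4·N + 6·N² = [[1, 0, 0], [8, 1, 0], [−28, −8, 1]].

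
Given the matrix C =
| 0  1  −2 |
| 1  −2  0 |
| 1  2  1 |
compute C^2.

[[−1, −6, −2], [−2, 5, −2], [3, −1, −1]]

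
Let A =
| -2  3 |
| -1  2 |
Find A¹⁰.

[[1, 0], [0, 1]]

A² = I (check: tr A = 0 and det A = -1), so A¹⁰ = I since 10 is even.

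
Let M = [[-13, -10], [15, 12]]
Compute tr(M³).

tr M = -1 and det M = -6, so the characteristic polynomial is λ² − (-1)λ + (-6) with roots -3 and 2.
Eigenvectors give P = [[-1, -2], [1, 3]] with P⁻¹ = [[-3, -2], [1, 1]], and M = P·diag(-3, 2)·P⁻¹.
Then M³ = P·diag(-27, 8)·P⁻¹ = [[27, -16], [-27, 24]] · [[-3, -2], [1, 1]] = [[-97, -70], [105, 78]].

-19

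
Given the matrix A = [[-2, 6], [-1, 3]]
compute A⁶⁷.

A² = A (a projection; rank 1, trace 1), so A⁶⁷ = A.

[[-2, 6], [-1, 3]]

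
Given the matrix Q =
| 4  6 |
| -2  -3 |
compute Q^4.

[[4, 6], [-2, -3]]

Q² = Q (a projection; rank 1, trace 1), so Q^4 = Q.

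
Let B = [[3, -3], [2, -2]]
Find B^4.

B² = B (a projection; rank 1, trace 1), so B^4 = B.

[[3, -3], [2, -2]]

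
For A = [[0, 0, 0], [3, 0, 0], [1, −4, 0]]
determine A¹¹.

A is strictly triangular, hence nilpotent: A³ = 0, so A¹¹ = 0.

[[0, 0, 0], [0, 0, 0], [0, 0, 0]]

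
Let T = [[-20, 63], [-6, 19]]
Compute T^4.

[[106, -315], [30, -89]]

tr T = -1 and det T = -2, so the characteristic polynomial is λ² − (-1)λ + (-2) with roots 1 and -2.
Eigenvectors give P = [[3, 7], [1, 2]] with P⁻¹ = [[-2, 7], [1, -3]], and T = P·diag(1, -2)·P⁻¹.
Then T^4 = P·diag(1, 16)·P⁻¹ = [[3, 112], [1, 32]] · [[-2, 7], [1, -3]] = [[106, -315], [30, -89]].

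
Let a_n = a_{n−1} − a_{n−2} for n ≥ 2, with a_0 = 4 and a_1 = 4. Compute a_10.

−4

With companion matrix Q = [[1, −1], [1, 0]], [a_n, a_{n−1}]ᵀ = Q·[a_{n−1}, a_{n−2}]ᵀ, so [a_10, a_9]ᵀ = Q⁹·[a_1, a_0]ᵀ.
Q⁹ = [[−1, 0], [0, −1]], giving [a_10, a_9]ᵀ = [[−4], [−4]].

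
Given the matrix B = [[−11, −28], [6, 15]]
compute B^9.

tr B = 4 and det B = 3, so the characteristic polynomial is λ² − (4)λ + (3) with roots 1 and 3.
Eigenvectors give P = [[7, −2], [−3, 1]] with P⁻¹ = [[1, 2], [3, 7]], and B = P·diag(1, 3)·P⁻¹.
Then B^9 = P·diag(1, 19683)·P⁻¹ = [[7, −39366], [−3, 19683]] · [[1, 2], [3, 7]] = [[−118091, −275548], [59046, 137775]].

[[−118091, −275548], [59046, 137775]]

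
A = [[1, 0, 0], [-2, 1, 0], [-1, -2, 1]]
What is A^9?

[[1, 0, 0], [-18, 1, 0], [135, -18, 1]]

A = I + N where N = [[0, 0, 0], [-2, 0, 0], [-1, -2, 0]] is strictly lower-triangular, so N^3 = 0.
(I + N)^9 = I + 9·N + 36·N^2 = [[1, 0, 0], [-18, 1, 0], [135, -18, 1]].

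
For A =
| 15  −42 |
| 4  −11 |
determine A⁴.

[[561, −1680], [160, −479]]

tr A = 4 and det A = 3, so the characteristic polynomial is λ² − (4)λ + (3) with roots 3 and 1.
Eigenvectors give P = [[7, 3], [2, 1]] with P⁻¹ = [[1, −3], [−2, 7]], and A = P·diag(3, 1)·P⁻¹.
Then A⁴ = P·diag(81, 1)·P⁻¹ = [[567, 3], [162, 1]] · [[1, −3], [−2, 7]] = [[561, −1680], [160, −479]].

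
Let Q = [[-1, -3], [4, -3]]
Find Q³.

[[59, -3], [4, 57]]

Q² = [[-11, 12], [-16, -3]]
Q³ = [[59, -3], [4, 57]]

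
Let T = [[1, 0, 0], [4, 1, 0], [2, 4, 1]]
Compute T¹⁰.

T = I + N where N = [[0, 0, 0], [4, 0, 0], [2, 4, 0]] is strictly lower-triangular, so N³ = 0.
(I + N)¹⁰ = I + 10·N + 45·N² = [[1, 0, 0], [40, 1, 0], [740, 40, 1]].

[[1, 0, 0], [40, 1, 0], [740, 40, 1]]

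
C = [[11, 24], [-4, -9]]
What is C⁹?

tr C = 2 and det C = -3, so the characteristic polynomial is λ² − (2)λ + (-3) with roots -1 and 3.
Eigenvectors give P = [[-2, -3], [1, 1]] with P⁻¹ = [[1, 3], [-1, -2]], and C = P·diag(-1, 3)·P⁻¹.
Then C⁹ = P·diag(-1, 19683)·P⁻¹ = [[2, -59049], [-1, 19683]] · [[1, 3], [-1, -2]] = [[59051, 118104], [-19684, -39369]].

[[59051, 118104], [-19684, -39369]]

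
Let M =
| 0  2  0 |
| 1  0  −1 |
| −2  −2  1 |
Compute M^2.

[[2, 0, −2], [2, 4, −1], [−4, −6, 3]]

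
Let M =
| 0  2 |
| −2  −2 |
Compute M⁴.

[[0, 16], [−16, −16]]

M² = [[−4, −4], [4, 0]]
M³ = [[8, 0], [0, 8]]
M⁴ = [[0, 16], [−16, −16]]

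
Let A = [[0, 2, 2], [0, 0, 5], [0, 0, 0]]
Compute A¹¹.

[[0, 0, 0], [0, 0, 0], [0, 0, 0]]

A is strictly triangular, hence nilpotent: A³ = 0, so A¹¹ = 0.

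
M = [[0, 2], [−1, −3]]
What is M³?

tr M = −3 and det M = 2, so the characteristic polynomial is λ² − (−3)λ + (2) with roots −1 and −2.
Eigenvectors give P = [[2, −1], [−1, 1]] with P⁻¹ = [[1, 1], [1, 2]], and M = P·diag(−1, −2)·P⁻¹.
Then M³ = P·diag(−1, −8)·P⁻¹ = [[−2, 8], [1, −8]] · [[1, 1], [1, 2]] = [[6, 14], [−7, −15]].

[[6, 14], [−7, −15]]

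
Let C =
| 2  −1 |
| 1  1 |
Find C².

[[3, −3], [3, 0]]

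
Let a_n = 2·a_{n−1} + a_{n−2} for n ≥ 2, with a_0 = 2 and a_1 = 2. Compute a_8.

With companion matrix A = [[2, 1], [1, 0]], [a_n, a_{n−1}]ᵀ = A·[a_{n−1}, a_{n−2}]ᵀ, so [a_8, a_7]ᵀ = A⁷·[a_1, a_0]ᵀ.
A⁷ = [[408, 169], [169, 70]], giving [a_8, a_7]ᵀ = [[1154], [478]].

1154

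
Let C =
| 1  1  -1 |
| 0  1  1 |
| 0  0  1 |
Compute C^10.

[[1, 10, 35], [0, 1, 10], [0, 0, 1]]

C = I + N where N = [[0, 1, -1], [0, 0, 1], [0, 0, 0]] is strictly upper-triangular, so N^3 = 0.
(I + N)^10 = I + 10·N + 45·N^2 = [[1, 10, 35], [0, 1, 10], [0, 0, 1]].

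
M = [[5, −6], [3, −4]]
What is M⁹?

[[1025, −1026], [513, −514]]

tr M = 1 and det M = −2, so the characteristic polynomial is λ² − (1)λ + (−2) with roots 2 and −1.
Eigenvectors give P = [[2, 1], [1, 1]] with P⁻¹ = [[1, −1], [−1, 2]], and M = P·diag(2, −1)·P⁻¹.
Then M⁹ = P·diag(512, −1)·P⁻¹ = [[1024, −1], [512, −1]] · [[1, −1], [−1, 2]] = [[1025, −1026], [513, −514]].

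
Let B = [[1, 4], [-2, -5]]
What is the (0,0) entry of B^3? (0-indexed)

tr B = -4 and det B = 3, so the characteristic polynomial is λ² − (-4)λ + (3) with roots -3 and -1.
Eigenvectors give P = [[-1, 2], [1, -1]] with P⁻¹ = [[1, 2], [1, 1]], and B = P·diag(-3, -1)·P⁻¹.
Then B^3 = P·diag(-27, -1)·P⁻¹ = [[27, -2], [-27, 1]] · [[1, 2], [1, 1]] = [[25, 52], [-26, -53]].

25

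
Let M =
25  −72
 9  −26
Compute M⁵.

[[265, −792], [99, −296]]

tr M = −1 and det M = −2, so the characteristic polynomial is λ² − (−1)λ + (−2) with roots −2 and 1.
Eigenvectors give P = [[−8, 3], [−3, 1]] with P⁻¹ = [[1, −3], [3, −8]], and M = P·diag(−2, 1)·P⁻¹.
Then M⁵ = P·diag(−32, 1)·P⁻¹ = [[256, 3], [96, 1]] · [[1, −3], [3, −8]] = [[265, −792], [99, −296]].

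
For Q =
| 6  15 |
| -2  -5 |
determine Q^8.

Q² = Q (a projection; rank 1, trace 1), so Q^8 = Q.

[[6, 15], [-2, -5]]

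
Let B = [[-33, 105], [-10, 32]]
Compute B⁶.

[[4719, -13965], [1330, -3926]]

tr B = -1 and det B = -6, so the characteristic polynomial is λ² − (-1)λ + (-6) with roots 2 and -3.
Eigenvectors give P = [[3, 7], [1, 2]] with P⁻¹ = [[-2, 7], [1, -3]], and B = P·diag(2, -3)·P⁻¹.
Then B⁶ = P·diag(64, 729)·P⁻¹ = [[192, 5103], [64, 1458]] · [[-2, 7], [1, -3]] = [[4719, -13965], [1330, -3926]].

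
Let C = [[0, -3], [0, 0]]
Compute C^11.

C is strictly triangular, hence nilpotent: C^2 = 0, so C^11 = 0.

[[0, 0], [0, 0]]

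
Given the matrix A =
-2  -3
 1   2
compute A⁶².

[[1, 0], [0, 1]]

A² = I (check: tr A = 0 and det A = -1), so A⁶² = I since 62 is even.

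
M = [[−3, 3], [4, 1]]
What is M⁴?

M² = [[21, −6], [−8, 13]]
M³ = [[−87, 57], [76, −11]]
M⁴ = [[489, −204], [−272, 217]]

[[489, −204], [−272, 217]]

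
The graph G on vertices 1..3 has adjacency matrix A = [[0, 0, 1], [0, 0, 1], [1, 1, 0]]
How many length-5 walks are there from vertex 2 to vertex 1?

The number of length-5 walks from vertex 2 to vertex 1 is entry (2,1) of A⁵, where A is the adjacency matrix.
A² = [[1, 1, 0], [1, 1, 0], [0, 0, 2]]
A³ = [[0, 0, 2], [0, 0, 2], [2, 2, 0]]
A⁴ = [[2, 2, 0], [2, 2, 0], [0, 0, 4]]
A⁵ = [[0, 0, 4], [0, 0, 4], [4, 4, 0]]

0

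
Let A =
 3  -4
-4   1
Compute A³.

A² = [[25, -16], [-16, 17]]
A³ = [[139, -116], [-116, 81]]

[[139, -116], [-116, 81]]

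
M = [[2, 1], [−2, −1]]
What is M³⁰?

M² = M (a projection; rank 1, trace 1), so M³⁰ = M.

[[2, 1], [−2, −1]]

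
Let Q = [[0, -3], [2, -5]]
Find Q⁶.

tr Q = -5 and det Q = 6, so the characteristic polynomial is λ² − (-5)λ + (6) with roots -2 and -3.
Eigenvectors give P = [[-3, 1], [-2, 1]] with P⁻¹ = [[-1, 1], [-2, 3]], and Q = P·diag(-2, -3)·P⁻¹.
Then Q⁶ = P·diag(64, 729)·P⁻¹ = [[-192, 729], [-128, 729]] · [[-1, 1], [-2, 3]] = [[-1266, 1995], [-1330, 2059]].

[[-1266, 1995], [-1330, 2059]]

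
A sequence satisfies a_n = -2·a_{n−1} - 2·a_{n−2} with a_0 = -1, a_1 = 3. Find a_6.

With companion matrix A = [[-2, -2], [1, 0]], [a_n, a_{n−1}]ᵀ = A·[a_{n−1}, a_{n−2}]ᵀ, so [a_6, a_5]ᵀ = A⁵·[a_1, a_0]ᵀ.
A⁵ = [[8, 8], [-4, 0]], giving [a_6, a_5]ᵀ = [[16], [-12]].

16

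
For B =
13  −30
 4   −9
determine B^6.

tr B = 4 and det B = 3, so the characteristic polynomial is λ² − (4)λ + (3) with roots 1 and 3.
Eigenvectors give P = [[−5, −3], [−2, −1]] with P⁻¹ = [[1, −3], [−2, 5]], and B = P·diag(1, 3)·P⁻¹.
Then B^6 = P·diag(1, 729)·P⁻¹ = [[−5, −2187], [−2, −729]] · [[1, −3], [−2, 5]] = [[4369, −10920], [1456, −3639]].

[[4369, −10920], [1456, −3639]]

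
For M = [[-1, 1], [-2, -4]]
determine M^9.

[[18659, 19171], [-38342, -38854]]

tr M = -5 and det M = 6, so the characteristic polynomial is λ² − (-5)λ + (6) with roots -3 and -2.
Eigenvectors give P = [[-1, -1], [2, 1]] with P⁻¹ = [[1, 1], [-2, -1]], and M = P·diag(-3, -2)·P⁻¹.
Then M^9 = P·diag(-19683, -512)·P⁻¹ = [[19683, 512], [-39366, -512]] · [[1, 1], [-2, -1]] = [[18659, 19171], [-38342, -38854]].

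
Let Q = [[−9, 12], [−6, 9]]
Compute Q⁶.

tr Q = 0 and det Q = −9, so the characteristic polynomial is λ² − (0)λ + (−9) with roots 3 and −3.
Eigenvectors give P = [[1, 2], [1, 1]] with P⁻¹ = [[−1, 2], [1, −1]], and Q = P·diag(3, −3)·P⁻¹.
Then Q⁶ = P·diag(729, 729)·P⁻¹ = [[729, 1458], [729, 729]] · [[−1, 2], [1, −1]] = [[729, 0], [0, 729]].

[[729, 0], [0, 729]]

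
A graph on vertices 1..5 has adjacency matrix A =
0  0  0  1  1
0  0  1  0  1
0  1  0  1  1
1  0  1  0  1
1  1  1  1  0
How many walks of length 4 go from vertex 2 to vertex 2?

11

The number of length-4 walks from vertex 2 to vertex 2 is entry (2,2) of A⁴, where A is the adjacency matrix.
A² = [[2, 1, 2, 1, 1], [1, 2, 1, 2, 1], [2, 1, 3, 1, 2], [1, 2, 1, 3, 2], [1, 1, 2, 2, 4]]
A³ = [[2, 3, 3, 5, 6], [3, 2, 5, 3, 6], [3, 5, 4, 7, 7], [5, 3, 7, 4, 7], [6, 6, 7, 7, 6]]
A⁴ = [[11, 9, 14, 11, 13], [9, 11, 11, 14, 13], [14, 11, 19, 14, 19], [11, 14, 14, 19, 19], [13, 13, 19, 19, 26]]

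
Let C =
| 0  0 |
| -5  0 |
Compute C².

[[0, 0], [0, 0]]

C is strictly triangular, hence nilpotent: C² = 0, so C² = 0.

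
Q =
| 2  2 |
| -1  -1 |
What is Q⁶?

[[2, 2], [-1, -1]]

Q² = Q (a projection; rank 1, trace 1), so Q⁶ = Q.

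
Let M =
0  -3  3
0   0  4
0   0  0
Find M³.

[[0, 0, 0], [0, 0, 0], [0, 0, 0]]

M is strictly triangular, hence nilpotent: M³ = 0, so M³ = 0.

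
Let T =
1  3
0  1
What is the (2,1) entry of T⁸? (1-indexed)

0

T = I + N where N = [[0, 3], [0, 0]] is strictly upper-triangular, so N² = 0.
(I + N)⁸ = I + 8·N = [[1, 24], [0, 1]].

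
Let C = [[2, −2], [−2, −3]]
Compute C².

[[8, 2], [2, 13]]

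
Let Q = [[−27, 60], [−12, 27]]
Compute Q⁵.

[[−2187, 4860], [−972, 2187]]

tr Q = 0 and det Q = −9, so the characteristic polynomial is λ² − (0)λ + (−9) with roots −3 and 3.
Eigenvectors give P = [[5, 2], [2, 1]] with P⁻¹ = [[1, −2], [−2, 5]], and Q = P·diag(−3, 3)·P⁻¹.
Then Q⁵ = P·diag(−243, 243)·P⁻¹ = [[−1215, 486], [−486, 243]] · [[1, −2], [−2, 5]] = [[−2187, 4860], [−972, 2187]].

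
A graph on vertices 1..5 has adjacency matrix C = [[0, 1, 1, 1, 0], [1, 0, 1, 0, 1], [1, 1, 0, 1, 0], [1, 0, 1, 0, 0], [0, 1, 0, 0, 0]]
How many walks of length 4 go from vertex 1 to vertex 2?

10

The number of length-4 walks from vertex 1 to vertex 2 is entry (1,2) of C⁴, where C is the adjacency matrix.
C² = [[3, 1, 2, 1, 1], [1, 3, 1, 2, 0], [2, 1, 3, 1, 1], [1, 2, 1, 2, 0], [1, 0, 1, 0, 1]]
C³ = [[4, 6, 5, 5, 1], [6, 2, 6, 2, 3], [5, 6, 4, 5, 1], [5, 2, 5, 2, 2], [1, 3, 1, 2, 0]]
C⁴ = [[16, 10, 15, 9, 6], [10, 15, 10, 12, 2], [15, 10, 16, 9, 6], [9, 12, 9, 10, 2], [6, 2, 6, 2, 3]]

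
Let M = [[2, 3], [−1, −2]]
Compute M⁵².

[[1, 0], [0, 1]]

M² = I (check: tr M = 0 and det M = −1), so M⁵² = I since 52 is even.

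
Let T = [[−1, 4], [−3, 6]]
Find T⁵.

[[−601, 844], [−633, 876]]

tr T = 5 and det T = 6, so the characteristic polynomial is λ² − (5)λ + (6) with roots 3 and 2.
Eigenvectors give P = [[1, 4], [1, 3]] with P⁻¹ = [[−3, 4], [1, −1]], and T = P·diag(3, 2)·P⁻¹.
Then T⁵ = P·diag(243, 32)·P⁻¹ = [[243, 128], [243, 96]] · [[−3, 4], [1, −1]] = [[−601, 844], [−633, 876]].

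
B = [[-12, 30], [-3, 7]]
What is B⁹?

[[-192222, 575130], [-57513, 172027]]

tr B = -5 and det B = 6, so the characteristic polynomial is λ² − (-5)λ + (6) with roots -2 and -3.
Eigenvectors give P = [[3, 10], [1, 3]] with P⁻¹ = [[-3, 10], [1, -3]], and B = P·diag(-2, -3)·P⁻¹.
Then B⁹ = P·diag(-512, -19683)·P⁻¹ = [[-1536, -196830], [-512, -59049]] · [[-3, 10], [1, -3]] = [[-192222, 575130], [-57513, 172027]].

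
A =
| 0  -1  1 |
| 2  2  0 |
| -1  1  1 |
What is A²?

[[-3, -1, 1], [4, 2, 2], [1, 4, 0]]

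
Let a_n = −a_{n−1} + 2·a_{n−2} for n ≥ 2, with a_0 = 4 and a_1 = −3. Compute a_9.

−1193

With companion matrix M = [[−1, 2], [1, 0]], [a_n, a_{n−1}]ᵀ = M·[a_{n−1}, a_{n−2}]ᵀ, so [a_9, a_8]ᵀ = M⁸·[a_1, a_0]ᵀ.
M⁸ = [[171, −170], [−85, 86]], giving [a_9, a_8]ᵀ = [[−1193], [599]].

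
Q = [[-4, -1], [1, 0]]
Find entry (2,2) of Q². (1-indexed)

-1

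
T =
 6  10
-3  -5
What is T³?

T² = T (a projection; rank 1, trace 1), so T³ = T.

[[6, 10], [-3, -5]]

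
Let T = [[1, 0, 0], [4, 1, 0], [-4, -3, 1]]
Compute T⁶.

[[1, 0, 0], [24, 1, 0], [-204, -18, 1]]

T = I + N where N = [[0, 0, 0], [4, 0, 0], [-4, -3, 0]] is strictly lower-triangular, so N³ = 0.
(I + N)⁶ = I + 6·N + 15·N² = [[1, 0, 0], [24, 1, 0], [-204, -18, 1]].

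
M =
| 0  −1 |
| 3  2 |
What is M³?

M² = [[−3, −2], [6, 1]]
M³ = [[−6, −1], [3, −4]]

[[−6, −1], [3, −4]]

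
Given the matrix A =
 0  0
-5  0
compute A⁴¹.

[[0, 0], [0, 0]]

A is strictly triangular, hence nilpotent: A² = 0, so A⁴¹ = 0.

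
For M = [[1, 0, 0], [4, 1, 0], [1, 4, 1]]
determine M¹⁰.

M = I + N where N = [[0, 0, 0], [4, 0, 0], [1, 4, 0]] is strictly lower-triangular, so N³ = 0.
(I + N)¹⁰ = I + 10·N + 45·N² = [[1, 0, 0], [40, 1, 0], [730, 40, 1]].

[[1, 0, 0], [40, 1, 0], [730, 40, 1]]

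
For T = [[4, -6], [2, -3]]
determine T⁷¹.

T² = T (a projection; rank 1, trace 1), so T⁷¹ = T.

[[4, -6], [2, -3]]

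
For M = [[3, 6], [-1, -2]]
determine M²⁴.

[[3, 6], [-1, -2]]

M² = M (a projection; rank 1, trace 1), so M²⁴ = M.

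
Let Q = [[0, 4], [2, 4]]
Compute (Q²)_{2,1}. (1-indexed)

8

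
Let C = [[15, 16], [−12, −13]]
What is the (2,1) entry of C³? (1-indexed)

−84

tr C = 2 and det C = −3, so the characteristic polynomial is λ² − (2)λ + (−3) with roots 3 and −1.
Eigenvectors give P = [[4, −1], [−3, 1]] with P⁻¹ = [[1, 1], [3, 4]], and C = P·diag(3, −1)·P⁻¹.
Then C³ = P·diag(27, −1)·P⁻¹ = [[108, 1], [−81, −1]] · [[1, 1], [3, 4]] = [[111, 112], [−84, −85]].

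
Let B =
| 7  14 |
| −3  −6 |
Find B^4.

[[7, 14], [−3, −6]]

B² = B (a projection; rank 1, trace 1), so B^4 = B.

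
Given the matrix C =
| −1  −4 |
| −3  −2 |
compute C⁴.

[[277, 348], [261, 364]]

C² = [[13, 12], [9, 16]]
C³ = [[−49, −76], [−57, −68]]
C⁴ = [[277, 348], [261, 364]]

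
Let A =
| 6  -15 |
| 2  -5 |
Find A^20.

A² = A (a projection; rank 1, trace 1), so A^20 = A.

[[6, -15], [2, -5]]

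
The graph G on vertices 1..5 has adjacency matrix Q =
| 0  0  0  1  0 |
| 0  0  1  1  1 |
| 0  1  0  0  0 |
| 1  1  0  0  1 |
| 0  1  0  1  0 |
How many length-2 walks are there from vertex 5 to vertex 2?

1

The number of length-2 walks from vertex 5 to vertex 2 is entry (5,2) of Q², where Q is the adjacency matrix.
Q² = [[1, 1, 0, 0, 1], [1, 3, 0, 1, 1], [0, 0, 1, 1, 1], [0, 1, 1, 3, 1], [1, 1, 1, 1, 2]]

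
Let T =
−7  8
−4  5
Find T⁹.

[[−39367, 39368], [−19684, 19685]]

tr T = −2 and det T = −3, so the characteristic polynomial is λ² − (−2)λ + (−3) with roots 1 and −3.
Eigenvectors give P = [[1, −2], [1, −1]] with P⁻¹ = [[−1, 2], [−1, 1]], and T = P·diag(1, −3)·P⁻¹.
Then T⁹ = P·diag(1, −19683)·P⁻¹ = [[1, 39366], [1, 19683]] · [[−1, 2], [−1, 1]] = [[−39367, 39368], [−19684, 19685]].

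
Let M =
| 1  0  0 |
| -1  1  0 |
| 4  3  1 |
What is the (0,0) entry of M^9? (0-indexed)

M = I + N where N = [[0, 0, 0], [-1, 0, 0], [4, 3, 0]] is strictly lower-triangular, so N^3 = 0.
(I + N)^9 = I + 9·N + 36·N^2 = [[1, 0, 0], [-9, 1, 0], [-72, 27, 1]].

1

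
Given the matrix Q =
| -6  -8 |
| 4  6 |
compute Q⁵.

tr Q = 0 and det Q = -4, so the characteristic polynomial is λ² − (0)λ + (-4) with roots 2 and -2.
Eigenvectors give P = [[-1, -2], [1, 1]] with P⁻¹ = [[1, 2], [-1, -1]], and Q = P·diag(2, -2)·P⁻¹.
Then Q⁵ = P·diag(32, -32)·P⁻¹ = [[-32, 64], [32, -32]] · [[1, 2], [-1, -1]] = [[-96, -128], [64, 96]].

[[-96, -128], [64, 96]]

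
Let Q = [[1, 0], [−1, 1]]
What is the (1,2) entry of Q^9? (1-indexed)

0

Q = I + N where N = [[0, 0], [−1, 0]] is strictly lower-triangular, so N^2 = 0.
(I + N)^9 = I + 9·N = [[1, 0], [−9, 1]].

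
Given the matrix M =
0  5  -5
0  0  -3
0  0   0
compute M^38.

M is strictly triangular, hence nilpotent: M^3 = 0, so M^38 = 0.

[[0, 0, 0], [0, 0, 0], [0, 0, 0]]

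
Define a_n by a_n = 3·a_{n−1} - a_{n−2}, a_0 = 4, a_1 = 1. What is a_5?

-29

With companion matrix T = [[3, -1], [1, 0]], [a_n, a_{n−1}]ᵀ = T·[a_{n−1}, a_{n−2}]ᵀ, so [a_5, a_4]ᵀ = T^4·[a_1, a_0]ᵀ.
T^4 = [[55, -21], [21, -8]], giving [a_5, a_4]ᵀ = [[-29], [-11]].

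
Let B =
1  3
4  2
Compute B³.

B² = [[13, 9], [12, 16]]
B³ = [[49, 57], [76, 68]]

[[49, 57], [76, 68]]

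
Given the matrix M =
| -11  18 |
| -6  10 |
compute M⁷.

tr M = -1 and det M = -2, so the characteristic polynomial is λ² − (-1)λ + (-2) with roots -2 and 1.
Eigenvectors give P = [[-2, 3], [-1, 2]] with P⁻¹ = [[-2, 3], [-1, 2]], and M = P·diag(-2, 1)·P⁻¹.
Then M⁷ = P·diag(-128, 1)·P⁻¹ = [[256, 3], [128, 2]] · [[-2, 3], [-1, 2]] = [[-515, 774], [-258, 388]].

[[-515, 774], [-258, 388]]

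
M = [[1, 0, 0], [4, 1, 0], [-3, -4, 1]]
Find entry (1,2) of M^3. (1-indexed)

M = I + N where N = [[0, 0, 0], [4, 0, 0], [-3, -4, 0]] is strictly lower-triangular, so N^3 = 0.
(I + N)^3 = I + 3·N + 3·N^2 = [[1, 0, 0], [12, 1, 0], [-57, -12, 1]].

0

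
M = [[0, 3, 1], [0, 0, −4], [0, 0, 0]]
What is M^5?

M is strictly triangular, hence nilpotent: M^3 = 0, so M^5 = 0.

[[0, 0, 0], [0, 0, 0], [0, 0, 0]]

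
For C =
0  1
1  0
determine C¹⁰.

[[1, 0], [0, 1]]

C² = I (check: tr C = 0 and det C = -1), so C¹⁰ = I since 10 is even.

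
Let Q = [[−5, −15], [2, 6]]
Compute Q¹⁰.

[[−5, −15], [2, 6]]

Q² = Q (a projection; rank 1, trace 1), so Q¹⁰ = Q.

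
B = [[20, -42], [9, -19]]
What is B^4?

[[106, -210], [45, -89]]

tr B = 1 and det B = -2, so the characteristic polynomial is λ² − (1)λ + (-2) with roots 2 and -1.
Eigenvectors give P = [[-7, -2], [-3, -1]] with P⁻¹ = [[-1, 2], [3, -7]], and B = P·diag(2, -1)·P⁻¹.
Then B^4 = P·diag(16, 1)·P⁻¹ = [[-112, -2], [-48, -1]] · [[-1, 2], [3, -7]] = [[106, -210], [45, -89]].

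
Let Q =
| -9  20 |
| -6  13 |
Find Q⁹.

[[-98409, 196820], [-59046, 118093]]

tr Q = 4 and det Q = 3, so the characteristic polynomial is λ² − (4)λ + (3) with roots 3 and 1.
Eigenvectors give P = [[-5, 2], [-3, 1]] with P⁻¹ = [[1, -2], [3, -5]], and Q = P·diag(3, 1)·P⁻¹.
Then Q⁹ = P·diag(19683, 1)·P⁻¹ = [[-98415, 2], [-59049, 1]] · [[1, -2], [3, -5]] = [[-98409, 196820], [-59046, 118093]].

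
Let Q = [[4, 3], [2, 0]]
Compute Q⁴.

Q² = [[22, 12], [8, 6]]
Q³ = [[112, 66], [44, 24]]
Q⁴ = [[580, 336], [224, 132]]

[[580, 336], [224, 132]]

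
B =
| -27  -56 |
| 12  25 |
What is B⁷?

[[-15315, -30632], [6564, 13129]]

tr B = -2 and det B = -3, so the characteristic polynomial is λ² − (-2)λ + (-3) with roots 1 and -3.
Eigenvectors give P = [[-2, 7], [1, -3]] with P⁻¹ = [[3, 7], [1, 2]], and B = P·diag(1, -3)·P⁻¹.
Then B⁷ = P·diag(1, -2187)·P⁻¹ = [[-2, -15309], [1, 6561]] · [[3, 7], [1, 2]] = [[-15315, -30632], [6564, 13129]].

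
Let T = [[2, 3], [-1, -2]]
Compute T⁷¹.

[[2, 3], [-1, -2]]

T² = I (check: tr T = 0 and det T = -1), so T⁷¹ = T since 71 is odd.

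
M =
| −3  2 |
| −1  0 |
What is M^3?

[[−15, 14], [−7, 6]]

M^2 = [[7, −6], [3, −2]]
M^3 = [[−15, 14], [−7, 6]]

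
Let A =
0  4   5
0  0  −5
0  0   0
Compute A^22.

A is strictly triangular, hence nilpotent: A^3 = 0, so A^22 = 0.

[[0, 0, 0], [0, 0, 0], [0, 0, 0]]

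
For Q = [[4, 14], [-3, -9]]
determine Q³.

tr Q = -5 and det Q = 6, so the characteristic polynomial is λ² − (-5)λ + (6) with roots -3 and -2.
Eigenvectors give P = [[-2, -7], [1, 3]] with P⁻¹ = [[3, 7], [-1, -2]], and Q = P·diag(-3, -2)·P⁻¹.
Then Q³ = P·diag(-27, -8)·P⁻¹ = [[54, 56], [-27, -24]] · [[3, 7], [-1, -2]] = [[106, 266], [-57, -141]].

[[106, 266], [-57, -141]]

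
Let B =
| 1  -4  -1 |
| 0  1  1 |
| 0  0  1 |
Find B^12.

B = I + N where N = [[0, -4, -1], [0, 0, 1], [0, 0, 0]] is strictly upper-triangular, so N^3 = 0.
(I + N)^12 = I + 12·N + 66·N^2 = [[1, -48, -276], [0, 1, 12], [0, 0, 1]].

[[1, -48, -276], [0, 1, 12], [0, 0, 1]]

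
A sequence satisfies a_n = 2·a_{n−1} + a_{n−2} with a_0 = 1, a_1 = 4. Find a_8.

With companion matrix T = [[2, 1], [1, 0]], [a_n, a_{n−1}]ᵀ = T·[a_{n−1}, a_{n−2}]ᵀ, so [a_8, a_7]ᵀ = T^7·[a_1, a_0]ᵀ.
T^7 = [[408, 169], [169, 70]], giving [a_8, a_7]ᵀ = [[1801], [746]].

1801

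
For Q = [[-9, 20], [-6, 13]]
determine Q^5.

tr Q = 4 and det Q = 3, so the characteristic polynomial is λ² − (4)λ + (3) with roots 3 and 1.
Eigenvectors give P = [[-5, -2], [-3, -1]] with P⁻¹ = [[1, -2], [-3, 5]], and Q = P·diag(3, 1)·P⁻¹.
Then Q^5 = P·diag(243, 1)·P⁻¹ = [[-1215, -2], [-729, -1]] · [[1, -2], [-3, 5]] = [[-1209, 2420], [-726, 1453]].

[[-1209, 2420], [-726, 1453]]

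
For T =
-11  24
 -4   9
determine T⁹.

tr T = -2 and det T = -3, so the characteristic polynomial is λ² − (-2)λ + (-3) with roots -3 and 1.
Eigenvectors give P = [[3, -2], [1, -1]] with P⁻¹ = [[1, -2], [1, -3]], and T = P·diag(-3, 1)·P⁻¹.
Then T⁹ = P·diag(-19683, 1)·P⁻¹ = [[-59049, -2], [-19683, -1]] · [[1, -2], [1, -3]] = [[-59051, 118104], [-19684, 39369]].

[[-59051, 118104], [-19684, 39369]]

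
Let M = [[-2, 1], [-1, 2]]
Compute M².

[[3, 0], [0, 3]]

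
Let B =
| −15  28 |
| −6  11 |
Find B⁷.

tr B = −4 and det B = 3, so the characteristic polynomial is λ² − (−4)λ + (3) with roots −3 and −1.
Eigenvectors give P = [[7, 2], [3, 1]] with P⁻¹ = [[1, −2], [−3, 7]], and B = P·diag(−3, −1)·P⁻¹.
Then B⁷ = P·diag(−2187, −1)·P⁻¹ = [[−15309, −2], [−6561, −1]] · [[1, −2], [−3, 7]] = [[−15303, 30604], [−6558, 13115]].

[[−15303, 30604], [−6558, 13115]]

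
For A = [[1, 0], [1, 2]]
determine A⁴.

tr A = 3 and det A = 2, so the characteristic polynomial is λ² − (3)λ + (2) with roots 2 and 1.
Eigenvectors give P = [[0, -1], [1, 1]] with P⁻¹ = [[1, 1], [-1, 0]], and A = P·diag(2, 1)·P⁻¹.
Then A⁴ = P·diag(16, 1)·P⁻¹ = [[0, -1], [16, 1]] · [[1, 1], [-1, 0]] = [[1, 0], [15, 16]].

[[1, 0], [15, 16]]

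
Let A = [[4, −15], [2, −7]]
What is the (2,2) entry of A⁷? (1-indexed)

tr A = −3 and det A = 2, so the characteristic polynomial is λ² − (−3)λ + (2) with roots −1 and −2.
Eigenvectors give P = [[3, −5], [1, −2]] with P⁻¹ = [[2, −5], [1, −3]], and A = P·diag(−1, −2)·P⁻¹.
Then A⁷ = P·diag(−1, −128)·P⁻¹ = [[−3, 640], [−1, 256]] · [[2, −5], [1, −3]] = [[634, −1905], [254, −763]].

−763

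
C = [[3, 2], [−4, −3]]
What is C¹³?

[[3, 2], [−4, −3]]

C² = I (check: tr C = 0 and det C = −1), so C¹³ = C since 13 is odd.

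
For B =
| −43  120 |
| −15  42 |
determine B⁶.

tr B = −1 and det B = −6, so the characteristic polynomial is λ² − (−1)λ + (−6) with roots −3 and 2.
Eigenvectors give P = [[3, 8], [1, 3]] with P⁻¹ = [[3, −8], [−1, 3]], and B = P·diag(−3, 2)·P⁻¹.
Then B⁶ = P·diag(729, 64)·P⁻¹ = [[2187, 512], [729, 192]] · [[3, −8], [−1, 3]] = [[6049, −15960], [1995, −5256]].

[[6049, −15960], [1995, −5256]]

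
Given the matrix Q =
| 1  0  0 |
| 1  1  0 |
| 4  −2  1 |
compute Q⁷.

Q = I + N where N = [[0, 0, 0], [1, 0, 0], [4, −2, 0]] is strictly lower-triangular, so N³ = 0.
(I + N)⁷ = I + 7·N + 21·N² = [[1, 0, 0], [7, 1, 0], [−14, −14, 1]].

[[1, 0, 0], [7, 1, 0], [−14, −14, 1]]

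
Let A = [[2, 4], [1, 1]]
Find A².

[[8, 12], [3, 5]]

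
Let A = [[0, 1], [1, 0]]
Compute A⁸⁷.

[[0, 1], [1, 0]]

A² = I (check: tr A = 0 and det A = -1), so A⁸⁷ = A since 87 is odd.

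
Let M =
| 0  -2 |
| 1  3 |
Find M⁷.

tr M = 3 and det M = 2, so the characteristic polynomial is λ² − (3)λ + (2) with roots 2 and 1.
Eigenvectors give P = [[-1, 2], [1, -1]] with P⁻¹ = [[1, 2], [1, 1]], and M = P·diag(2, 1)·P⁻¹.
Then M⁷ = P·diag(128, 1)·P⁻¹ = [[-128, 2], [128, -1]] · [[1, 2], [1, 1]] = [[-126, -254], [127, 255]].

[[-126, -254], [127, 255]]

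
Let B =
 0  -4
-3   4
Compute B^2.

[[12, -16], [-12, 28]]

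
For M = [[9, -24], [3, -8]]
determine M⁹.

[[9, -24], [3, -8]]

M² = M (a projection; rank 1, trace 1), so M⁹ = M.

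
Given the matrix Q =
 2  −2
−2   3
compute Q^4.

[[164, −210], [−210, 269]]

Q^2 = [[8, −10], [−10, 13]]
Q^3 = [[36, −46], [−46, 59]]
Q^4 = [[164, −210], [−210, 269]]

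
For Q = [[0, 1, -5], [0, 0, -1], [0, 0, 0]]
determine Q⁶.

[[0, 0, 0], [0, 0, 0], [0, 0, 0]]

Q is strictly triangular, hence nilpotent: Q³ = 0, so Q⁶ = 0.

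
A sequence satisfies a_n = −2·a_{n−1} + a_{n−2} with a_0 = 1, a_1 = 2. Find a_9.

1562

With companion matrix C = [[−2, 1], [1, 0]], [a_n, a_{n−1}]ᵀ = C·[a_{n−1}, a_{n−2}]ᵀ, so [a_9, a_8]ᵀ = C⁸·[a_1, a_0]ᵀ.
C⁸ = [[985, −408], [−408, 169]], giving [a_9, a_8]ᵀ = [[1562], [−647]].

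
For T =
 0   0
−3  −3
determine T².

[[0, 0], [9, 9]]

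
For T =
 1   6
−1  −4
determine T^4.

[[−29, −90], [15, 46]]

tr T = −3 and det T = 2, so the characteristic polynomial is λ² − (−3)λ + (2) with roots −2 and −1.
Eigenvectors give P = [[−2, −3], [1, 1]] with P⁻¹ = [[1, 3], [−1, −2]], and T = P·diag(−2, −1)·P⁻¹.
Then T^4 = P·diag(16, 1)·P⁻¹ = [[−32, −3], [16, 1]] · [[1, 3], [−1, −2]] = [[−29, −90], [15, 46]].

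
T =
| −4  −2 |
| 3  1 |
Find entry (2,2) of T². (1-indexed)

−5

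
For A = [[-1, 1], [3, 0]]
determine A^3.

A^2 = [[4, -1], [-3, 3]]
A^3 = [[-7, 4], [12, -3]]

[[-7, 4], [12, -3]]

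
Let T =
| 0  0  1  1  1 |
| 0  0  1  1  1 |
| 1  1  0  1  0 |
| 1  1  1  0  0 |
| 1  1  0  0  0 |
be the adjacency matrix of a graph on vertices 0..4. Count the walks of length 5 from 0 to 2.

51

The number of length-5 walks from vertex 0 to vertex 2 is entry (0,2) of T^5, where T is the adjacency matrix.
T^2 = [[3, 3, 1, 1, 0], [3, 3, 1, 1, 0], [1, 1, 3, 2, 2], [1, 1, 2, 3, 2], [0, 0, 2, 2, 2]]
T^3 = [[2, 2, 7, 7, 6], [2, 2, 7, 7, 6], [7, 7, 4, 5, 2], [7, 7, 5, 4, 2], [6, 6, 2, 2, 0]]
T^4 = [[20, 20, 11, 11, 4], [20, 20, 11, 11, 4], [11, 11, 19, 18, 14], [11, 11, 18, 19, 14], [4, 4, 14, 14, 12]]
T^5 = [[26, 26, 51, 51, 40], [26, 26, 51, 51, 40], [51, 51, 40, 41, 22], [51, 51, 41, 40, 22], [40, 40, 22, 22, 8]]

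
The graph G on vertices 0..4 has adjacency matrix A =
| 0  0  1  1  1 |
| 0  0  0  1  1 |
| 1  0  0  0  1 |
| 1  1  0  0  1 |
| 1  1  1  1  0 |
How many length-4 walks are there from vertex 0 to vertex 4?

The number of length-4 walks from vertex 0 to vertex 4 is entry (0,4) of A^4, where A is the adjacency matrix.
A^2 = [[3, 2, 1, 1, 2], [2, 2, 1, 1, 1], [1, 1, 2, 2, 1], [1, 1, 2, 3, 2], [2, 1, 1, 2, 4]]
A^3 = [[4, 3, 5, 7, 7], [3, 2, 3, 5, 6], [5, 3, 2, 3, 6], [7, 5, 3, 4, 7], [7, 6, 6, 7, 6]]
A^4 = [[19, 14, 11, 14, 19], [14, 11, 9, 11, 13], [11, 9, 11, 14, 13], [14, 11, 14, 19, 19], [19, 13, 13, 19, 26]]

19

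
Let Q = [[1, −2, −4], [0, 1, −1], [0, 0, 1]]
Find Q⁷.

Q = I + N where N = [[0, −2, −4], [0, 0, −1], [0, 0, 0]] is strictly upper-triangular, so N³ = 0.
(I + N)⁷ = I + 7·N + 21·N² = [[1, −14, 14], [0, 1, −7], [0, 0, 1]].

[[1, −14, 14], [0, 1, −7], [0, 0, 1]]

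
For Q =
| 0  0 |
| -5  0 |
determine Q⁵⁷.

Q is strictly triangular, hence nilpotent: Q² = 0, so Q⁵⁷ = 0.

[[0, 0], [0, 0]]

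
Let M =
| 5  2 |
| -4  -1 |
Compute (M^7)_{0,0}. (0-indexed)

tr M = 4 and det M = 3, so the characteristic polynomial is λ² − (4)λ + (3) with roots 3 and 1.
Eigenvectors give P = [[-1, -1], [1, 2]] with P⁻¹ = [[-2, -1], [1, 1]], and M = P·diag(3, 1)·P⁻¹.
Then M^7 = P·diag(2187, 1)·P⁻¹ = [[-2187, -1], [2187, 2]] · [[-2, -1], [1, 1]] = [[4373, 2186], [-4372, -2185]].

4373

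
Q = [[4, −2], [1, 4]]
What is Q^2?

[[14, −16], [8, 14]]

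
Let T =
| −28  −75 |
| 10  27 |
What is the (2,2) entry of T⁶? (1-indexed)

tr T = −1 and det T = −6, so the characteristic polynomial is λ² − (−1)λ + (−6) with roots 2 and −3.
Eigenvectors give P = [[−5, −3], [2, 1]] with P⁻¹ = [[1, 3], [−2, −5]], and T = P·diag(2, −3)·P⁻¹.
Then T⁶ = P·diag(64, 729)·P⁻¹ = [[−320, −2187], [128, 729]] · [[1, 3], [−2, −5]] = [[4054, 9975], [−1330, −3261]].

−3261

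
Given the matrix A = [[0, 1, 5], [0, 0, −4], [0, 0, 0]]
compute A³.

A is strictly triangular, hence nilpotent: A³ = 0, so A³ = 0.

[[0, 0, 0], [0, 0, 0], [0, 0, 0]]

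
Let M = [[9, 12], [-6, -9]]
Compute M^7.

[[6561, 8748], [-4374, -6561]]

tr M = 0 and det M = -9, so the characteristic polynomial is λ² − (0)λ + (-9) with roots -3 and 3.
Eigenvectors give P = [[-1, -2], [1, 1]] with P⁻¹ = [[1, 2], [-1, -1]], and M = P·diag(-3, 3)·P⁻¹.
Then M^7 = P·diag(-2187, 2187)·P⁻¹ = [[2187, -4374], [-2187, 2187]] · [[1, 2], [-1, -1]] = [[6561, 8748], [-4374, -6561]].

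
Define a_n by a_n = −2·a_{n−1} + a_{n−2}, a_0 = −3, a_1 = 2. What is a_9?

With companion matrix B = [[−2, 1], [1, 0]], [a_n, a_{n−1}]ᵀ = B·[a_{n−1}, a_{n−2}]ᵀ, so [a_9, a_8]ᵀ = B^8·[a_1, a_0]ᵀ.
B^8 = [[985, −408], [−408, 169]], giving [a_9, a_8]ᵀ = [[3194], [−1323]].

3194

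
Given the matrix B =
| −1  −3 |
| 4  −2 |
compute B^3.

[[47, 15], [−20, 52]]

B^2 = [[−11, 9], [−12, −8]]
B^3 = [[47, 15], [−20, 52]]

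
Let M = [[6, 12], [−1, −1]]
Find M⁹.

tr M = 5 and det M = 6, so the characteristic polynomial is λ² − (5)λ + (6) with roots 3 and 2.
Eigenvectors give P = [[4, −3], [−1, 1]] with P⁻¹ = [[1, 3], [1, 4]], and M = P·diag(3, 2)·P⁻¹.
Then M⁹ = P·diag(19683, 512)·P⁻¹ = [[78732, −1536], [−19683, 512]] · [[1, 3], [1, 4]] = [[77196, 230052], [−19171, −57001]].

[[77196, 230052], [−19171, −57001]]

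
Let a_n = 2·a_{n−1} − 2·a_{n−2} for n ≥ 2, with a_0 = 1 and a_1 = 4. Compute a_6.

With companion matrix C = [[2, −2], [1, 0]], [a_n, a_{n−1}]ᵀ = C·[a_{n−1}, a_{n−2}]ᵀ, so [a_6, a_5]ᵀ = C⁵·[a_1, a_0]ᵀ.
C⁵ = [[−8, 8], [−4, 0]], giving [a_6, a_5]ᵀ = [[−24], [−16]].

−24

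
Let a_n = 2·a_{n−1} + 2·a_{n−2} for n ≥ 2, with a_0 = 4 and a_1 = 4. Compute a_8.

With companion matrix T = [[2, 2], [1, 0]], [a_n, a_{n−1}]ᵀ = T·[a_{n−1}, a_{n−2}]ᵀ, so [a_8, a_7]ᵀ = T^7·[a_1, a_0]ᵀ.
T^7 = [[896, 656], [328, 240]], giving [a_8, a_7]ᵀ = [[6208], [2272]].

6208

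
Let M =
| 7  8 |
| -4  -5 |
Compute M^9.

[[39367, 39368], [-19684, -19685]]

tr M = 2 and det M = -3, so the characteristic polynomial is λ² − (2)λ + (-3) with roots -1 and 3.
Eigenvectors give P = [[-1, 2], [1, -1]] with P⁻¹ = [[1, 2], [1, 1]], and M = P·diag(-1, 3)·P⁻¹.
Then M^9 = P·diag(-1, 19683)·P⁻¹ = [[1, 39366], [-1, -19683]] · [[1, 2], [1, 1]] = [[39367, 39368], [-19684, -19685]].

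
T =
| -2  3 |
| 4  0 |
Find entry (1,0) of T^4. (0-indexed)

-224

T^2 = [[16, -6], [-8, 12]]
T^3 = [[-56, 48], [64, -24]]
T^4 = [[304, -168], [-224, 192]]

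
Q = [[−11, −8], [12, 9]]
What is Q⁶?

[[2185, 1456], [−2184, −1455]]

tr Q = −2 and det Q = −3, so the characteristic polynomial is λ² − (−2)λ + (−3) with roots −3 and 1.
Eigenvectors give P = [[1, 2], [−1, −3]] with P⁻¹ = [[3, 2], [−1, −1]], and Q = P·diag(−3, 1)·P⁻¹.
Then Q⁶ = P·diag(729, 1)·P⁻¹ = [[729, 2], [−729, −3]] · [[3, 2], [−1, −1]] = [[2185, 1456], [−2184, −1455]].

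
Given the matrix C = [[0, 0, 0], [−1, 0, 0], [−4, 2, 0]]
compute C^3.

C is strictly triangular, hence nilpotent: C^3 = 0, so C^3 = 0.

[[0, 0, 0], [0, 0, 0], [0, 0, 0]]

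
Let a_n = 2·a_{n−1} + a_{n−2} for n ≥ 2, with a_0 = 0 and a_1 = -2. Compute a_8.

With companion matrix A = [[2, 1], [1, 0]], [a_n, a_{n−1}]ᵀ = A·[a_{n−1}, a_{n−2}]ᵀ, so [a_8, a_7]ᵀ = A^7·[a_1, a_0]ᵀ.
A^7 = [[408, 169], [169, 70]], giving [a_8, a_7]ᵀ = [[-816], [-338]].

-816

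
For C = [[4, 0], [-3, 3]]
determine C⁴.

C² = [[16, 0], [-21, 9]]
C³ = [[64, 0], [-111, 27]]
C⁴ = [[256, 0], [-525, 81]]

[[256, 0], [-525, 81]]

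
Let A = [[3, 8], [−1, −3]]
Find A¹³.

A² = I (check: tr A = 0 and det A = −1), so A¹³ = A since 13 is odd.

[[3, 8], [−1, −3]]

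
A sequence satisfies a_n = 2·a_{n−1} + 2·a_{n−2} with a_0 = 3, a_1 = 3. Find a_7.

1704

With companion matrix Q = [[2, 2], [1, 0]], [a_n, a_{n−1}]ᵀ = Q·[a_{n−1}, a_{n−2}]ᵀ, so [a_7, a_6]ᵀ = Q⁶·[a_1, a_0]ᵀ.
Q⁶ = [[328, 240], [120, 88]], giving [a_7, a_6]ᵀ = [[1704], [624]].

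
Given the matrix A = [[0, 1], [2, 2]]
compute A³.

[[4, 6], [12, 16]]

A² = [[2, 2], [4, 6]]
A³ = [[4, 6], [12, 16]]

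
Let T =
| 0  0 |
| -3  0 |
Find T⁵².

T is strictly triangular, hence nilpotent: T² = 0, so T⁵² = 0.

[[0, 0], [0, 0]]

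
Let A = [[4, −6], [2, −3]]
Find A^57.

A² = A (a projection; rank 1, trace 1), so A^57 = A.

[[4, −6], [2, −3]]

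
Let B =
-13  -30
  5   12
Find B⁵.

[[-793, -1650], [275, 582]]

tr B = -1 and det B = -6, so the characteristic polynomial is λ² − (-1)λ + (-6) with roots 2 and -3.
Eigenvectors give P = [[-2, 3], [1, -1]] with P⁻¹ = [[1, 3], [1, 2]], and B = P·diag(2, -3)·P⁻¹.
Then B⁵ = P·diag(32, -243)·P⁻¹ = [[-64, -729], [32, 243]] · [[1, 3], [1, 2]] = [[-793, -1650], [275, 582]].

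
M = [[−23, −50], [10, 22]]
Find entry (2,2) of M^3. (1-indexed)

148

tr M = −1 and det M = −6, so the characteristic polynomial is λ² − (−1)λ + (−6) with roots −3 and 2.
Eigenvectors give P = [[5, −2], [−2, 1]] with P⁻¹ = [[1, 2], [2, 5]], and M = P·diag(−3, 2)·P⁻¹.
Then M^3 = P·diag(−27, 8)·P⁻¹ = [[−135, −16], [54, 8]] · [[1, 2], [2, 5]] = [[−167, −350], [70, 148]].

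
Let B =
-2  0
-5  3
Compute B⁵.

tr B = 1 and det B = -6, so the characteristic polynomial is λ² − (1)λ + (-6) with roots 3 and -2.
Eigenvectors give P = [[0, 1], [-1, 1]] with P⁻¹ = [[1, -1], [1, 0]], and B = P·diag(3, -2)·P⁻¹.
Then B⁵ = P·diag(243, -32)·P⁻¹ = [[0, -32], [-243, -32]] · [[1, -1], [1, 0]] = [[-32, 0], [-275, 243]].

[[-32, 0], [-275, 243]]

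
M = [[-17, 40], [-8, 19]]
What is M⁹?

tr M = 2 and det M = -3, so the characteristic polynomial is λ² − (2)λ + (-3) with roots 3 and -1.
Eigenvectors give P = [[2, -5], [1, -2]] with P⁻¹ = [[-2, 5], [-1, 2]], and M = P·diag(3, -1)·P⁻¹.
Then M⁹ = P·diag(19683, -1)·P⁻¹ = [[39366, 5], [19683, 2]] · [[-2, 5], [-1, 2]] = [[-78737, 196840], [-39368, 98419]].

[[-78737, 196840], [-39368, 98419]]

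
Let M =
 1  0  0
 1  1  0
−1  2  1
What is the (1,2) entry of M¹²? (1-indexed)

0

M = I + N where N = [[0, 0, 0], [1, 0, 0], [−1, 2, 0]] is strictly lower-triangular, so N³ = 0.
(I + N)¹² = I + 12·N + 66·N² = [[1, 0, 0], [12, 1, 0], [120, 24, 1]].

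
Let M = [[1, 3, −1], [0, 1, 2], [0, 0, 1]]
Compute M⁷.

M = I + N where N = [[0, 3, −1], [0, 0, 2], [0, 0, 0]] is strictly upper-triangular, so N³ = 0.
(I + N)⁷ = I + 7·N + 21·N² = [[1, 21, 119], [0, 1, 14], [0, 0, 1]].

[[1, 21, 119], [0, 1, 14], [0, 0, 1]]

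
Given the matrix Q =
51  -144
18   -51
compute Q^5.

[[4131, -11664], [1458, -4131]]

tr Q = 0 and det Q = -9, so the characteristic polynomial is λ² − (0)λ + (-9) with roots 3 and -3.
Eigenvectors give P = [[3, 8], [1, 3]] with P⁻¹ = [[3, -8], [-1, 3]], and Q = P·diag(3, -3)·P⁻¹.
Then Q^5 = P·diag(243, -243)·P⁻¹ = [[729, -1944], [243, -729]] · [[3, -8], [-1, 3]] = [[4131, -11664], [1458, -4131]].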